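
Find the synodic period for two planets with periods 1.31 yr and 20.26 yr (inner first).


1/P_syn = |1/P1 - 1/P2| = |1/1.31 - 1/20.26| => P_syn = 1.4006

1.4006 years


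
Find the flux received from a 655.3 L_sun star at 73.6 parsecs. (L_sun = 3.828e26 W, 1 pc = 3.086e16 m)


F = L / (4*pi*d^2) = 2.508e+29 / (4*pi*(2.271e+18)^2) = 3.869e-09

3.869e-09 W/m^2


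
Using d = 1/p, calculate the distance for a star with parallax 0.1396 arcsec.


d = 1/p = 1/0.1396 = 7.1633

7.1633 pc


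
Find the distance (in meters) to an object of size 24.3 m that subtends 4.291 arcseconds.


D = size / theta_rad, theta_rad = 4.291 * pi/(180*3600) = 2.080e-05, D = 1.168e+06

1.168e+06 m


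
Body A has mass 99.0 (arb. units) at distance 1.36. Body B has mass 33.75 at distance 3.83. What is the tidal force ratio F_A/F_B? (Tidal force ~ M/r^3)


Ratio = (M1/r1^3) / (M2/r2^3) = (99.0/1.36^3) / (33.75/3.83^3) = 65.515

65.515


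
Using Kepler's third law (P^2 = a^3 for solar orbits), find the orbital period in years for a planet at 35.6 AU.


P = a^(3/2) = 35.6^1.5 = 212.41

212.41 years


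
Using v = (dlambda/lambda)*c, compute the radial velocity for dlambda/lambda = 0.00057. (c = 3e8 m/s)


v = (dlambda/lambda) * c = 0.00057 * 3e8 = 171000.0

171000.0 m/s


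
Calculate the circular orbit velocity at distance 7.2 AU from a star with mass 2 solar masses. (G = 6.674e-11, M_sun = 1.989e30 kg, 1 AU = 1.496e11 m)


v = sqrt(GM/r) = sqrt(6.674e-11 * 3.978e+30 / 1.077e+12) = 15699.7756

15699.7756 m/s


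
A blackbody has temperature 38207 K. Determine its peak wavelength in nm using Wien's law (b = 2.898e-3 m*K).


lam_max = b / T = 2.898e-3 / 38207 = 7.585e-08 m = 75.85 nm

75.85 nm


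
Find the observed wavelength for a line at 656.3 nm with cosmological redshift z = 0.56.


lam_obs = lam_emit * (1 + z) = 656.3 * (1 + 0.56) = 1023.828

1023.828 nm


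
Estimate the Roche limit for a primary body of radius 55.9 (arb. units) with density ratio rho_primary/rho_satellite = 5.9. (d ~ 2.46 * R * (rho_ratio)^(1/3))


d_Roche = 2.46 * 55.9 * 5.9^(1/3) = 248.4835

248.4835


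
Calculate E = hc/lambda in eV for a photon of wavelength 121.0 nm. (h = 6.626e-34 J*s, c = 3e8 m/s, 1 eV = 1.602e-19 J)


E = hc/lambda = 6.626e-34 * 3e8 / 1.210e-07 = 1.643e-18 J = 10.2547 eV

10.2547 eV


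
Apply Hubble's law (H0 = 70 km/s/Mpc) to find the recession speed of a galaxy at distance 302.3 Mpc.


v = H0 * d = 70 * 302.3 = 21161.0

21161.0 km/s


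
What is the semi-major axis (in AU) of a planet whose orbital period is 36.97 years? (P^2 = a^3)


a = P^(2/3) = 36.97^(2/3) = 11.0977

11.0977 AU


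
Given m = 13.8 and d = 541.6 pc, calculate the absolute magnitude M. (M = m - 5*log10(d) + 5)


M = m - 5*log10(d) + 5 = 13.8 - 5*log10(541.6) + 5 = 5.1316

5.1316


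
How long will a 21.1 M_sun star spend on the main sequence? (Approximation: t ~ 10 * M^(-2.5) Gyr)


t = 10 * M^(-2.5) = 10 * 21.1^(-2.5) = 0.0049

0.0049 Gyr


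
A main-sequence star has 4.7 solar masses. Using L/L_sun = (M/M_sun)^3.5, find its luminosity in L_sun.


L/L_sun = (M/M_sun)^3.5 = 4.7^3.5 = 225.0829

225.0829 L_sun


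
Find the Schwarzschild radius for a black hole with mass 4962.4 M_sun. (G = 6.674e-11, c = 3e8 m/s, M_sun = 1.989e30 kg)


M = 4962.4 * 1.989e30 kg = 9.8702136e+33 kg. rs = 2GM/c^2 = 2 * 6.674e-11 * 9.8702136e+33 / (3e8)^2 = 1.464e+07

1.464e+07 m


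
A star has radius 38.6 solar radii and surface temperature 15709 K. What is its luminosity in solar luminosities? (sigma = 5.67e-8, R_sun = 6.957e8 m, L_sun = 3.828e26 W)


R = 38.6 * 6.957e8 m = 2.685402e+10 m. L = 4*pi*R^2*sigma*T^4 = 4*pi*(2.685402e+10)^2 * 5.67e-8 * 15709^4 = 3.12900097e+31 W. L/L_sun = 3.12900097e+31 / 3.828e26 = 81739.8373

81739.8373 L_sun


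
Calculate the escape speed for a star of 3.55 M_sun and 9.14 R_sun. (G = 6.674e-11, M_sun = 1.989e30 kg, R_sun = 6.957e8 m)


M = 3.55 * 1.989e30 kg = 7.06095e+30 kg; R = 9.14 * 6.957e8 m = 6.358698e+09 m. v_esc = sqrt(2GM/R) = sqrt(2 * 6.674e-11 * 7.06095e+30 / 6.358698e+09) = 384995.424

384995.424 m/s


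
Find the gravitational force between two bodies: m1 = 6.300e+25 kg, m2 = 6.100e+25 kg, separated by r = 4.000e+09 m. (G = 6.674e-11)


F = G*m1*m2/r^2 = 6.674e-11 * 6.300e+25 * 6.100e+25 / (4.000e+09)^2 = 6.674e-11 * 3.843e+51 / 1.600e+19 = 1.603e+22

1.603e+22 N


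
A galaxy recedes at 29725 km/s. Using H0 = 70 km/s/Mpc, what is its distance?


d = v / H0 = 29725 / 70 = 424.6429

424.6429 Mpc


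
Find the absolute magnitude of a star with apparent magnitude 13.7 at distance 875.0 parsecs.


M = m - 5*log10(d) + 5 = 13.7 - 5*log10(875.0) + 5 = 3.99

3.99


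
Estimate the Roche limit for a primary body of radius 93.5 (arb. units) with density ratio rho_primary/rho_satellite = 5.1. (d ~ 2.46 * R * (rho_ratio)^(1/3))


d_Roche = 2.46 * 93.5 * 5.1^(1/3) = 395.9164

395.9164


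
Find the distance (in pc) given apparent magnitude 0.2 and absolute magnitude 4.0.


d = 10^((m - M + 5)/5) = 10^((0.2 - 4.0 + 5)/5) = 1.7378

1.7378 pc


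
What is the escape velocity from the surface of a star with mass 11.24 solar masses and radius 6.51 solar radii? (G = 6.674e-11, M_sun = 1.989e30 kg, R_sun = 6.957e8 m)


M = 11.24 * 1.989e30 kg = 2.235636e+31 kg; R = 6.51 * 6.957e8 m = 4.529007e+09 m. v_esc = sqrt(2GM/R) = sqrt(2 * 6.674e-11 * 2.235636e+31 / 4.529007e+09) = 811721.6887

811721.6887 m/s


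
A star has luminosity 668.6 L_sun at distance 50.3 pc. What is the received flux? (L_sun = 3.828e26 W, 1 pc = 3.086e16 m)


F = L / (4*pi*d^2) = 2.559e+29 / (4*pi*(1.552e+18)^2) = 8.453e-09

8.453e-09 W/m^2


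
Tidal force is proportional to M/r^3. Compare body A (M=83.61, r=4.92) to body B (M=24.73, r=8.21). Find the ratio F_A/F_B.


Ratio = (M1/r1^3) / (M2/r2^3) = (83.61/4.92^3) / (24.73/8.21^3) = 15.7097

15.7097


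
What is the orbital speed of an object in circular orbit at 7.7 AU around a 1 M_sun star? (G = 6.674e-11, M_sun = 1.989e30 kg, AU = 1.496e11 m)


v = sqrt(GM/r) = sqrt(6.674e-11 * 1.989e+30 / 1.152e+12) = 10734.9329

10734.9329 m/s


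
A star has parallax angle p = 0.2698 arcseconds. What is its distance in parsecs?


d = 1/p = 1/0.2698 = 3.7064

3.7064 pc


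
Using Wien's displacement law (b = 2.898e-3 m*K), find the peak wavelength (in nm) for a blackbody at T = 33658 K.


lam_max = b / T = 2.898e-3 / 33658 = 8.610e-08 m = 86.1014 nm

86.1014 nm


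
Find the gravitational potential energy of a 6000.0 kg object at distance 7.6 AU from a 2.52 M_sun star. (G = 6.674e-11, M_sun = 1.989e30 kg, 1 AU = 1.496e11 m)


M = 2.52 * 1.989e30 kg = 5.01228e+30 kg; r = 7.6 AU * 1.496e11 m/AU = 1.13696e+12 m. U = -GM*m/r = -(6.674e-11 * 5.01228e+30 * 6000.0) / 1.13696e+12 = -1.765e+12

-1.765e+12 J


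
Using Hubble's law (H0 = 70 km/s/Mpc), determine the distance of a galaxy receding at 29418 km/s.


d = v / H0 = 29418 / 70 = 420.2571

420.2571 Mpc


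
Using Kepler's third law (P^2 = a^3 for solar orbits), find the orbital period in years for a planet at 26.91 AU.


P = a^(3/2) = 26.91^1.5 = 139.5952

139.5952 years


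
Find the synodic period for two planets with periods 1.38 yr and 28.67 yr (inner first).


1/P_syn = |1/P1 - 1/P2| = |1/1.38 - 1/28.67| => P_syn = 1.4498

1.4498 years


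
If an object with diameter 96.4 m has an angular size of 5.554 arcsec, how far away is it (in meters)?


D = size / theta_rad, theta_rad = 5.554 * pi/(180*3600) = 2.693e-05, D = 3.580e+06

3.580e+06 m


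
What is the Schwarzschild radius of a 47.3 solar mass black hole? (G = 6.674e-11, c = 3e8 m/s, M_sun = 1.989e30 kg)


M = 47.3 * 1.989e30 kg = 9.40797e+31 kg. rs = 2GM/c^2 = 2 * 6.674e-11 * 9.40797e+31 / (3e8)^2 = 139530.6484

139530.6484 m


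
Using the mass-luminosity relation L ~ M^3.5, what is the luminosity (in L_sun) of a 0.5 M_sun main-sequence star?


L/L_sun = (M/M_sun)^3.5 = 0.5^3.5 = 0.0884

0.0884 L_sun


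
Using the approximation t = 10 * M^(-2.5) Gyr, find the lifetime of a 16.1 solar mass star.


t = 10 * M^(-2.5) = 10 * 16.1^(-2.5) = 0.0096

0.0096 Gyr


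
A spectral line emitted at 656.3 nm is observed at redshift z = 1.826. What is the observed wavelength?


lam_obs = lam_emit * (1 + z) = 656.3 * (1 + 1.826) = 1854.7038

1854.7038 nm


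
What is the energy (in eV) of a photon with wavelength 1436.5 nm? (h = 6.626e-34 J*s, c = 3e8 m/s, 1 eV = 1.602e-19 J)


E = hc/lambda = 6.626e-34 * 3e8 / 1.437e-06 = 1.384e-19 J = 0.8638 eV

0.8638 eV


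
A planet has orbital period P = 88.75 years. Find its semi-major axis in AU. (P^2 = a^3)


a = P^(2/3) = 88.75^(2/3) = 19.8966

19.8966 AU


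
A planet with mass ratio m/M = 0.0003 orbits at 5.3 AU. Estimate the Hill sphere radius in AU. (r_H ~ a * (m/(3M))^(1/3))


r_H = a * (m/3M)^(1/3) = 5.3 * (0.0003/3)^(1/3) = 0.246

0.246 AU


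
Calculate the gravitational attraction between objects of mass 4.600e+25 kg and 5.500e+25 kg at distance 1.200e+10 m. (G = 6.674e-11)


F = G*m1*m2/r^2 = 6.674e-11 * 4.600e+25 * 5.500e+25 / (1.200e+10)^2 = 6.674e-11 * 2.530e+51 / 1.440e+20 = 1.173e+21

1.173e+21 N


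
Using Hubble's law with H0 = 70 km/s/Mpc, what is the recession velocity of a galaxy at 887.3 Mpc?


v = H0 * d = 70 * 887.3 = 62111.0

62111.0 km/s


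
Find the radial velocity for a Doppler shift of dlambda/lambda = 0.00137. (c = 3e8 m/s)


v = (dlambda/lambda) * c = 0.00137 * 3e8 = 411000.0

411000.0 m/s


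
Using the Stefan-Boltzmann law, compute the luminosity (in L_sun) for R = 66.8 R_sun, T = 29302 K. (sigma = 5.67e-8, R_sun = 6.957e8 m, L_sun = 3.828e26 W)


R = 66.8 * 6.957e8 m = 4.647276e+10 m. L = 4*pi*R^2*sigma*T^4 = 4*pi*(4.647276e+10)^2 * 5.67e-8 * 29302^4 = 1.134433155e+33 W. L/L_sun = 1.134433155e+33 / 3.828e26 = 2.964e+06

2.964e+06 L_sun


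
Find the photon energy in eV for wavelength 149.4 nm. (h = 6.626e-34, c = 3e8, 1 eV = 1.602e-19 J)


E = hc/lambda = 6.626e-34 * 3e8 / 1.494e-07 = 1.331e-18 J = 8.3054 eV

8.3054 eV


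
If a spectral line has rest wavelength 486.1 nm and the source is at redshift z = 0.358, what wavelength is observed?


lam_obs = lam_emit * (1 + z) = 486.1 * (1 + 0.358) = 660.1238

660.1238 nm


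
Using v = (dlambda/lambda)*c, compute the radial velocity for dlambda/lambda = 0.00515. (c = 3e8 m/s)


v = (dlambda/lambda) * c = 0.00515 * 3e8 = 1.545e+06

1.545e+06 m/s


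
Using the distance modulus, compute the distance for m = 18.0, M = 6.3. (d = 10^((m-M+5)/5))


d = 10^((m - M + 5)/5) = 10^((18.0 - 6.3 + 5)/5) = 2187.7616

2187.7616 pc


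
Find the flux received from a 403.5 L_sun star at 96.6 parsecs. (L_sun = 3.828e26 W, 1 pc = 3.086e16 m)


F = L / (4*pi*d^2) = 1.545e+29 / (4*pi*(2.981e+18)^2) = 1.383e-09

1.383e-09 W/m^2


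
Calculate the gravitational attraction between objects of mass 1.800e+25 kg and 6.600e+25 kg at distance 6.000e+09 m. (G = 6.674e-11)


F = G*m1*m2/r^2 = 6.674e-11 * 1.800e+25 * 6.600e+25 / (6.000e+09)^2 = 6.674e-11 * 1.188e+51 / 3.600e+19 = 2.202e+21

2.202e+21 N


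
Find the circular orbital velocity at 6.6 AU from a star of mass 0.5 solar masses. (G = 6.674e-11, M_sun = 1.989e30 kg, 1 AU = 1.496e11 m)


v = sqrt(GM/r) = sqrt(6.674e-11 * 9.945e+29 / 9.874e+11) = 8198.9404

8198.9404 m/s


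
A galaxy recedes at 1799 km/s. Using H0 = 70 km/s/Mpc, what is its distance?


d = v / H0 = 1799 / 70 = 25.7

25.7 Mpc


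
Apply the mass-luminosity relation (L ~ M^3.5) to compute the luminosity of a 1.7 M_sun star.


L/L_sun = (M/M_sun)^3.5 = 1.7^3.5 = 6.4058

6.4058 L_sun


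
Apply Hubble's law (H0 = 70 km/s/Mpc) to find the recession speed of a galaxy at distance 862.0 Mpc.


v = H0 * d = 70 * 862.0 = 60340.0

60340.0 km/s


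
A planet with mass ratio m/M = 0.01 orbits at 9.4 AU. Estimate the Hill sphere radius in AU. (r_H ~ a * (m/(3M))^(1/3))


r_H = a * (m/3M)^(1/3) = 9.4 * (0.01/3)^(1/3) = 1.4042

1.4042 AU


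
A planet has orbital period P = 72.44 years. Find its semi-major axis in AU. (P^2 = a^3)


a = P^(2/3) = 72.44^(2/3) = 17.3774

17.3774 AU


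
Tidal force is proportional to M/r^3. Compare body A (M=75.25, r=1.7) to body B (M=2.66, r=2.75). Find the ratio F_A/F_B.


Ratio = (M1/r1^3) / (M2/r2^3) = (75.25/1.7^3) / (2.66/2.75^3) = 119.7502

119.7502


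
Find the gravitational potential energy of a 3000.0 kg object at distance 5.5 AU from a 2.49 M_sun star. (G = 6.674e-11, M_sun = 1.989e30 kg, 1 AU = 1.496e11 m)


M = 2.49 * 1.989e30 kg = 4.95261e+30 kg; r = 5.5 AU * 1.496e11 m/AU = 8.228e+11 m. U = -GM*m/r = -(6.674e-11 * 4.95261e+30 * 3000.0) / 8.228e+11 = -1.205e+12

-1.205e+12 J


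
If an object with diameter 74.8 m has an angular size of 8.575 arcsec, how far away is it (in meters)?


D = size / theta_rad, theta_rad = 8.575 * pi/(180*3600) = 4.157e-05, D = 1.799e+06

1.799e+06 m


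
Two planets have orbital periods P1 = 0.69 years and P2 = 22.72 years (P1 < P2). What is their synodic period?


1/P_syn = |1/P1 - 1/P2| = |1/0.69 - 1/22.72| => P_syn = 0.7116

0.7116 years


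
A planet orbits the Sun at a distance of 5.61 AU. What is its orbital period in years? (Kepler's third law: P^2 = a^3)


P = a^(3/2) = 5.61^1.5 = 13.2875

13.2875 years


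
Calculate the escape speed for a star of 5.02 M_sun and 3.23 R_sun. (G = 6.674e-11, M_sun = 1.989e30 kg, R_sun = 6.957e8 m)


M = 5.02 * 1.989e30 kg = 9.98478e+30 kg; R = 3.23 * 6.957e8 m = 2.247111e+09 m. v_esc = sqrt(2GM/R) = sqrt(2 * 6.674e-11 * 9.98478e+30 / 2.247111e+09) = 770131.8528

770131.8528 m/s


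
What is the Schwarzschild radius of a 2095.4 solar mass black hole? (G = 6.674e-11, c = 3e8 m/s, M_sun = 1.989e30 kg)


M = 2095.4 * 1.989e30 kg = 4.1677506e+33 kg. rs = 2GM/c^2 = 2 * 6.674e-11 * 4.1677506e+33 / (3e8)^2 = 6.181e+06

6.181e+06 m


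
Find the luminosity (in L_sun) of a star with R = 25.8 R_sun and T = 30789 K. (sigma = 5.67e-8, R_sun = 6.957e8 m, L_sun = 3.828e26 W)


R = 25.8 * 6.957e8 m = 1.794906e+10 m. L = 4*pi*R^2*sigma*T^4 = 4*pi*(1.794906e+10)^2 * 5.67e-8 * 30789^4 = 2.062807378e+32 W. L/L_sun = 2.062807378e+32 / 3.828e26 = 538873.4007

538873.4007 L_sun


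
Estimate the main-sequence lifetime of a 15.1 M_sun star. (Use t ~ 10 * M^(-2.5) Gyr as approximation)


t = 10 * M^(-2.5) = 10 * 15.1^(-2.5) = 0.0113

0.0113 Gyr


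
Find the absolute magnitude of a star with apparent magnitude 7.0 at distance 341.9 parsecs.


M = m - 5*log10(d) + 5 = 7.0 - 5*log10(341.9) + 5 = -0.6695

-0.6695


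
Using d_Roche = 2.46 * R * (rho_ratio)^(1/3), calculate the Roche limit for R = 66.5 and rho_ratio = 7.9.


d_Roche = 2.46 * 66.5 * 7.9^(1/3) = 325.811

325.811


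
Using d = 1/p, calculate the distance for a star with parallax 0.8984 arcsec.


d = 1/p = 1/0.8984 = 1.1131

1.1131 pc


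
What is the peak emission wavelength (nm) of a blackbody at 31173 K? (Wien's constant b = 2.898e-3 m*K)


lam_max = b / T = 2.898e-3 / 31173 = 9.297e-08 m = 92.9651 nm

92.9651 nm


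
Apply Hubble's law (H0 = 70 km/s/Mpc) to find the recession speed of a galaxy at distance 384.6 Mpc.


v = H0 * d = 70 * 384.6 = 26922.0

26922.0 km/s


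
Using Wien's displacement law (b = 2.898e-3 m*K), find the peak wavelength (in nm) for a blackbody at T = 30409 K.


lam_max = b / T = 2.898e-3 / 30409 = 9.530e-08 m = 95.3007 nm

95.3007 nm


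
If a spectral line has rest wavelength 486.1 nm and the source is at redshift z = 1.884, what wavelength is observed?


lam_obs = lam_emit * (1 + z) = 486.1 * (1 + 1.884) = 1401.9124

1401.9124 nm


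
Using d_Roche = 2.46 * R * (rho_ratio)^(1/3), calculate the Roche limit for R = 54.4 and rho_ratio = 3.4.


d_Roche = 2.46 * 54.4 * 3.4^(1/3) = 201.2304

201.2304


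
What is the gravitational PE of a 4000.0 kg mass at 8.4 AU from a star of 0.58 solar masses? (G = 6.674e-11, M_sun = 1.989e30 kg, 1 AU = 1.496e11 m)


M = 0.58 * 1.989e30 kg = 1.15362e+30 kg; r = 8.4 AU * 1.496e11 m/AU = 1.25664e+12 m. U = -GM*m/r = -(6.674e-11 * 1.15362e+30 * 4000.0) / 1.25664e+12 = -2.451e+11

-2.451e+11 J


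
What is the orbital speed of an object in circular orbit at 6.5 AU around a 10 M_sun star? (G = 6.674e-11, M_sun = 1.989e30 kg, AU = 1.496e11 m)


v = sqrt(GM/r) = sqrt(6.674e-11 * 1.989e+31 / 9.724e+11) = 36947.7518

36947.7518 m/s


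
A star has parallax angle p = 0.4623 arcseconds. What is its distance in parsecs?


d = 1/p = 1/0.4623 = 2.1631

2.1631 pc


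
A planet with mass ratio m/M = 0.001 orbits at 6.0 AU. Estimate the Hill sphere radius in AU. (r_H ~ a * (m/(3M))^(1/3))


r_H = a * (m/3M)^(1/3) = 6.0 * (0.001/3)^(1/3) = 0.416

0.416 AU


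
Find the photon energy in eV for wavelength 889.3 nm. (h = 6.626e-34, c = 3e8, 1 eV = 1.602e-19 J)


E = hc/lambda = 6.626e-34 * 3e8 / 8.893e-07 = 2.235e-19 J = 1.3953 eV

1.3953 eV


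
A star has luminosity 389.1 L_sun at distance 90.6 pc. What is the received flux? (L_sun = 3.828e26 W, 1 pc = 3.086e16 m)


F = L / (4*pi*d^2) = 1.489e+29 / (4*pi*(2.796e+18)^2) = 1.516e-09

1.516e-09 W/m^2


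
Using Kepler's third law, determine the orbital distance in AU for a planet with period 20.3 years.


a = P^(2/3) = 20.3^(2/3) = 7.4416

7.4416 AU


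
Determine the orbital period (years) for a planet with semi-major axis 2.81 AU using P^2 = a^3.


P = a^(3/2) = 2.81^1.5 = 4.7104

4.7104 years


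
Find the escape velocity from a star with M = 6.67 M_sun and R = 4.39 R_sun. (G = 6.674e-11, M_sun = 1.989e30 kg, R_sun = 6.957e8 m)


M = 6.67 * 1.989e30 kg = 1.326663e+31 kg; R = 4.39 * 6.957e8 m = 3.054123e+09 m. v_esc = sqrt(2GM/R) = sqrt(2 * 6.674e-11 * 1.326663e+31 / 3.054123e+09) = 761456.5832

761456.5832 m/s


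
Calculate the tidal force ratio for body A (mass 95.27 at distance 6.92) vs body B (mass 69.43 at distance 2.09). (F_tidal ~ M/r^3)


Ratio = (M1/r1^3) / (M2/r2^3) = (95.27/6.92^3) / (69.43/2.09^3) = 0.0378

0.0378


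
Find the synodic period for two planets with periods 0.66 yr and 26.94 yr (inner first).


1/P_syn = |1/P1 - 1/P2| = |1/0.66 - 1/26.94| => P_syn = 0.6766

0.6766 years


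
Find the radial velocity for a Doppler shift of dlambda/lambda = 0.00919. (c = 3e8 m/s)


v = (dlambda/lambda) * c = 0.00919 * 3e8 = 2.757e+06

2.757e+06 m/s


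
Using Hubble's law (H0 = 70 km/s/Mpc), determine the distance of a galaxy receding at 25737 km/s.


d = v / H0 = 25737 / 70 = 367.6714

367.6714 Mpc


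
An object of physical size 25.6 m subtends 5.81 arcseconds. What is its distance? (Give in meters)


D = size / theta_rad, theta_rad = 5.81 * pi/(180*3600) = 2.817e-05, D = 908843.2082

908843.2082 m


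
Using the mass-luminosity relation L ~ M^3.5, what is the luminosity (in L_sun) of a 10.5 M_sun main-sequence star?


L/L_sun = (M/M_sun)^3.5 = 10.5^3.5 = 3751.1337

3751.1337 L_sun


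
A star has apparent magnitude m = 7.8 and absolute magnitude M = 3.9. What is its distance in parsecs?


d = 10^((m - M + 5)/5) = 10^((7.8 - 3.9 + 5)/5) = 60.256

60.256 pc


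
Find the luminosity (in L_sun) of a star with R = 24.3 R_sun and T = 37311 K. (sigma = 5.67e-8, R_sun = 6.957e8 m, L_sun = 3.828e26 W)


R = 24.3 * 6.957e8 m = 1.690551e+10 m. L = 4*pi*R^2*sigma*T^4 = 4*pi*(1.690551e+10)^2 * 5.67e-8 * 37311^4 = 3.946363022e+32 W. L/L_sun = 3.946363022e+32 / 3.828e26 = 1.031e+06

1.031e+06 L_sun


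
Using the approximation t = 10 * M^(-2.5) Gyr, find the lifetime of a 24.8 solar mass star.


t = 10 * M^(-2.5) = 10 * 24.8^(-2.5) = 0.0033

0.0033 Gyr


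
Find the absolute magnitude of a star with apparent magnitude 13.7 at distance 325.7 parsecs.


M = m - 5*log10(d) + 5 = 13.7 - 5*log10(325.7) + 5 = 6.1359

6.1359


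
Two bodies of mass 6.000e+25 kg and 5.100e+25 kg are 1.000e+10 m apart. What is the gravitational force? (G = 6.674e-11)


F = G*m1*m2/r^2 = 6.674e-11 * 6.000e+25 * 5.100e+25 / (1.000e+10)^2 = 6.674e-11 * 3.060e+51 / 1.000e+20 = 2.042e+21

2.042e+21 N


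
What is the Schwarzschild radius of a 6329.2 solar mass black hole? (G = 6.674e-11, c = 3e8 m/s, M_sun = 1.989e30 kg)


M = 6329.2 * 1.989e30 kg = 1.25887788e+34 kg. rs = 2GM/c^2 = 2 * 6.674e-11 * 1.25887788e+34 / (3e8)^2 = 1.867e+07

1.867e+07 m


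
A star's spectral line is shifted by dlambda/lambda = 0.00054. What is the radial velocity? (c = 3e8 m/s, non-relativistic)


v = (dlambda/lambda) * c = 0.00054 * 3e8 = 162000.0

162000.0 m/s


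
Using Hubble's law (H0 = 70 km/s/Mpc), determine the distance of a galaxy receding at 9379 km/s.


d = v / H0 = 9379 / 70 = 133.9857

133.9857 Mpc


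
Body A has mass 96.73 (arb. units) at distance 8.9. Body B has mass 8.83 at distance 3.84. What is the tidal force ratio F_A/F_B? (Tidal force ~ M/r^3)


Ratio = (M1/r1^3) / (M2/r2^3) = (96.73/8.9^3) / (8.83/3.84^3) = 0.8799

0.8799


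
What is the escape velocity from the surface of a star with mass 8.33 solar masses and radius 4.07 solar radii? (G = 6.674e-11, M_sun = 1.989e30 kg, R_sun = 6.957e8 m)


M = 8.33 * 1.989e30 kg = 1.656837e+31 kg; R = 4.07 * 6.957e8 m = 2.831499e+09 m. v_esc = sqrt(2GM/R) = sqrt(2 * 6.674e-11 * 1.656837e+31 / 2.831499e+09) = 883771.0782

883771.0782 m/s


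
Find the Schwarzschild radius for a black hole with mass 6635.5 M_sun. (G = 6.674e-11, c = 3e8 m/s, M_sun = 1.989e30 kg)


M = 6635.5 * 1.989e30 kg = 1.31980095e+34 kg. rs = 2GM/c^2 = 2 * 6.674e-11 * 1.31980095e+34 / (3e8)^2 = 1.957e+07

1.957e+07 m


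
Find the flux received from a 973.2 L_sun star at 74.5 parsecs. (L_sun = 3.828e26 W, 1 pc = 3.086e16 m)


F = L / (4*pi*d^2) = 3.725e+29 / (4*pi*(2.299e+18)^2) = 5.609e-09

5.609e-09 W/m^2


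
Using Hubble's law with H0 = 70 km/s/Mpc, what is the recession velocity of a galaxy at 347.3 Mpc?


v = H0 * d = 70 * 347.3 = 24311.0

24311.0 km/s


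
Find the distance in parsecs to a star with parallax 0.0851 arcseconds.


d = 1/p = 1/0.0851 = 11.7509

11.7509 pc


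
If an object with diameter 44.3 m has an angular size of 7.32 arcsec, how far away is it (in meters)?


D = size / theta_rad, theta_rad = 7.32 * pi/(180*3600) = 3.549e-05, D = 1.248e+06

1.248e+06 m


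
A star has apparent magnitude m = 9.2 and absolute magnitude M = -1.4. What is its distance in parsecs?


d = 10^((m - M + 5)/5) = 10^((9.2 - -1.4 + 5)/5) = 1318.2567

1318.2567 pc


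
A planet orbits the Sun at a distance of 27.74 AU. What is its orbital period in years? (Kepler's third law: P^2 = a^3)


P = a^(3/2) = 27.74^1.5 = 146.1032

146.1032 years


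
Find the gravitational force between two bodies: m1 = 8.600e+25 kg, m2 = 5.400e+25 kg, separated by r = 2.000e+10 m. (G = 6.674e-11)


F = G*m1*m2/r^2 = 6.674e-11 * 8.600e+25 * 5.400e+25 / (2.000e+10)^2 = 6.674e-11 * 4.644e+51 / 4.000e+20 = 7.749e+20

7.749e+20 N


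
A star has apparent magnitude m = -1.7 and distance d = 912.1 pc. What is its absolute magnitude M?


M = m - 5*log10(d) + 5 = -1.7 - 5*log10(912.1) + 5 = -11.5002

-11.5002


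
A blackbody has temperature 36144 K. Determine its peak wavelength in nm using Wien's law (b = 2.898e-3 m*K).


lam_max = b / T = 2.898e-3 / 36144 = 8.018e-08 m = 80.1793 nm

80.1793 nm


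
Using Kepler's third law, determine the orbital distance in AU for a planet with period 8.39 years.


a = P^(2/3) = 8.39^(2/3) = 4.129

4.129 AU


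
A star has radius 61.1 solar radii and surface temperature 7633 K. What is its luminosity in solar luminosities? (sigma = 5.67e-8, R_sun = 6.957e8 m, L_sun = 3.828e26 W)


R = 61.1 * 6.957e8 m = 4.250727e+10 m. L = 4*pi*R^2*sigma*T^4 = 4*pi*(4.250727e+10)^2 * 5.67e-8 * 7633^4 = 4.370190812e+30 W. L/L_sun = 4.370190812e+30 / 3.828e26 = 11416.3814

11416.3814 L_sun


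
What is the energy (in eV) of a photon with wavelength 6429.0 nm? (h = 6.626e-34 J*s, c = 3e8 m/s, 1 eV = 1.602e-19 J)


E = hc/lambda = 6.626e-34 * 3e8 / 6.429e-06 = 3.092e-20 J = 0.193 eV

0.193 eV


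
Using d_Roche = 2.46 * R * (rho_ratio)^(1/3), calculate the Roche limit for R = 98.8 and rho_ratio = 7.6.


d_Roche = 2.46 * 98.8 * 7.6^(1/3) = 477.8555

477.8555


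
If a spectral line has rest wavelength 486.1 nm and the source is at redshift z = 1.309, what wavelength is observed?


lam_obs = lam_emit * (1 + z) = 486.1 * (1 + 1.309) = 1122.4049

1122.4049 nm


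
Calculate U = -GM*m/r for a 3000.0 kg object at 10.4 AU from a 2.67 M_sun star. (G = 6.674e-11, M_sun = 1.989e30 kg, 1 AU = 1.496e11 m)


M = 2.67 * 1.989e30 kg = 5.31063e+30 kg; r = 10.4 AU * 1.496e11 m/AU = 1.55584e+12 m. U = -GM*m/r = -(6.674e-11 * 5.31063e+30 * 3000.0) / 1.55584e+12 = -6.834e+11

-6.834e+11 J


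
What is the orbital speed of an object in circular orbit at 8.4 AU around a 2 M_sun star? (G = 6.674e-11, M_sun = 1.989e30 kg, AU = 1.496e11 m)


v = sqrt(GM/r) = sqrt(6.674e-11 * 3.978e+30 / 1.257e+12) = 14535.1678

14535.1678 m/s


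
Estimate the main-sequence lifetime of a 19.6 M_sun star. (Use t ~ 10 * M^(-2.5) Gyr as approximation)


t = 10 * M^(-2.5) = 10 * 19.6^(-2.5) = 0.0059

0.0059 Gyr


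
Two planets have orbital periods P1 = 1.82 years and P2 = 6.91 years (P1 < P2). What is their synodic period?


1/P_syn = |1/P1 - 1/P2| = |1/1.82 - 1/6.91| => P_syn = 2.4708

2.4708 years


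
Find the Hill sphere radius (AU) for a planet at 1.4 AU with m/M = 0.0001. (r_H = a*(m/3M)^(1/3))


r_H = a * (m/3M)^(1/3) = 1.4 * (0.0001/3)^(1/3) = 0.0451

0.0451 AU


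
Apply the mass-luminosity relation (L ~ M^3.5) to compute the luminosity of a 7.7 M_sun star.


L/L_sun = (M/M_sun)^3.5 = 7.7^3.5 = 1266.8277

1266.8277 L_sun


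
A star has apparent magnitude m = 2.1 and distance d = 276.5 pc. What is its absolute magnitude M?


M = m - 5*log10(d) + 5 = 2.1 - 5*log10(276.5) + 5 = -5.1085

-5.1085


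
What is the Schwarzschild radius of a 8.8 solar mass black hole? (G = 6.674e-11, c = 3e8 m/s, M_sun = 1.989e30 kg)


M = 8.8 * 1.989e30 kg = 1.75032e+31 kg. rs = 2GM/c^2 = 2 * 6.674e-11 * 1.75032e+31 / (3e8)^2 = 25959.1904

25959.1904 m


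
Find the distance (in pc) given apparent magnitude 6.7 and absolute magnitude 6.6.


d = 10^((m - M + 5)/5) = 10^((6.7 - 6.6 + 5)/5) = 10.4713

10.4713 pc


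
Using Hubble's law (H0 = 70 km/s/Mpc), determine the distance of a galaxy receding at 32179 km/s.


d = v / H0 = 32179 / 70 = 459.7

459.7 Mpc


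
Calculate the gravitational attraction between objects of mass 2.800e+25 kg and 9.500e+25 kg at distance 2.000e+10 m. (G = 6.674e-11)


F = G*m1*m2/r^2 = 6.674e-11 * 2.800e+25 * 9.500e+25 / (2.000e+10)^2 = 6.674e-11 * 2.660e+51 / 4.000e+20 = 4.438e+20

4.438e+20 N


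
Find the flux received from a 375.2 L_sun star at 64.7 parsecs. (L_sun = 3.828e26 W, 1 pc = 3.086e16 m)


F = L / (4*pi*d^2) = 1.436e+29 / (4*pi*(1.997e+18)^2) = 2.867e-09

2.867e-09 W/m^2


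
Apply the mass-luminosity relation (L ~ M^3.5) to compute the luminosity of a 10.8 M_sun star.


L/L_sun = (M/M_sun)^3.5 = 10.8^3.5 = 4139.8361

4139.8361 L_sun


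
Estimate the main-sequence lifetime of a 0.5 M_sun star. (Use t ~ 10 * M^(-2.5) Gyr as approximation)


t = 10 * M^(-2.5) = 10 * 0.5^(-2.5) = 56.5685

56.5685 Gyr


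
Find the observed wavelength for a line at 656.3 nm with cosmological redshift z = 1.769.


lam_obs = lam_emit * (1 + z) = 656.3 * (1 + 1.769) = 1817.2947

1817.2947 nm


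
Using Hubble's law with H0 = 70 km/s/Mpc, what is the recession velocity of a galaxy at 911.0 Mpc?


v = H0 * d = 70 * 911.0 = 63770.0

63770.0 km/s


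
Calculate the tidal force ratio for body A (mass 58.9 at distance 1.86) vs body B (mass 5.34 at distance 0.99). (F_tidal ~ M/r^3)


Ratio = (M1/r1^3) / (M2/r2^3) = (58.9/1.86^3) / (5.34/0.99^3) = 1.6632

1.6632


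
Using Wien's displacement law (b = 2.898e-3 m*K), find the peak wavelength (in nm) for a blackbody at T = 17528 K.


lam_max = b / T = 2.898e-3 / 17528 = 1.653e-07 m = 165.3355 nm

165.3355 nm


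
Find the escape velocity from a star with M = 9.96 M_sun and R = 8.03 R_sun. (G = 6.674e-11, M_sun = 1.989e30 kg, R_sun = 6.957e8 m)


M = 9.96 * 1.989e30 kg = 1.981044e+31 kg; R = 8.03 * 6.957e8 m = 5.586471e+09 m. v_esc = sqrt(2GM/R) = sqrt(2 * 6.674e-11 * 1.981044e+31 / 5.586471e+09) = 687996.748

687996.748 m/s


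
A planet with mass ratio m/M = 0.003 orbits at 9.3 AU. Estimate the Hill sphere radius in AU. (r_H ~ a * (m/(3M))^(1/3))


r_H = a * (m/3M)^(1/3) = 9.3 * (0.003/3)^(1/3) = 0.93

0.93 AU


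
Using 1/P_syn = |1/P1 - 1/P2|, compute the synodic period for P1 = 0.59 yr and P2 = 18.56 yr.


1/P_syn = |1/P1 - 1/P2| = |1/0.59 - 1/18.56| => P_syn = 0.6094

0.6094 years


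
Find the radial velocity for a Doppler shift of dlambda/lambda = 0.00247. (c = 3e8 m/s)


v = (dlambda/lambda) * c = 0.00247 * 3e8 = 741000.0

741000.0 m/s


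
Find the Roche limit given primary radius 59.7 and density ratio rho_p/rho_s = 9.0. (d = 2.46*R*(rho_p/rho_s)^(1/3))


d_Roche = 2.46 * 59.7 * 9.0^(1/3) = 305.4853

305.4853


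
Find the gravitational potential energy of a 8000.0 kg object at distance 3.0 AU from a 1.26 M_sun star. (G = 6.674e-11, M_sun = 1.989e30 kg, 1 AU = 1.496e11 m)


M = 1.26 * 1.989e30 kg = 2.50614e+30 kg; r = 3.0 AU * 1.496e11 m/AU = 4.488e+11 m. U = -GM*m/r = -(6.674e-11 * 2.50614e+30 * 8000.0) / 4.488e+11 = -2.981e+12

-2.981e+12 J


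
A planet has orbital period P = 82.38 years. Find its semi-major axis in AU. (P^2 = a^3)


a = P^(2/3) = 82.38^(2/3) = 18.9328

18.9328 AU


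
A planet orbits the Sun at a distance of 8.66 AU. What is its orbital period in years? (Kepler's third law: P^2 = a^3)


P = a^(3/2) = 8.66^1.5 = 25.4845

25.4845 years


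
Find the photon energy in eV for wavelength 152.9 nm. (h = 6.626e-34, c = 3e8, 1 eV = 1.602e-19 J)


E = hc/lambda = 6.626e-34 * 3e8 / 1.529e-07 = 1.300e-18 J = 8.1153 eV

8.1153 eV


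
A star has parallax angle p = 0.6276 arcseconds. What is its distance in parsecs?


d = 1/p = 1/0.6276 = 1.5934

1.5934 pc


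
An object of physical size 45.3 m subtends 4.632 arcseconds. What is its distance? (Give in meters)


D = size / theta_rad, theta_rad = 4.632 * pi/(180*3600) = 2.246e-05, D = 2.017e+06

2.017e+06 m


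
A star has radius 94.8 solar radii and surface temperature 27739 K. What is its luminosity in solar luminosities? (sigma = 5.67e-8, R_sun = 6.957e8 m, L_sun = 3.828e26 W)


R = 94.8 * 6.957e8 m = 6.595236e+10 m. L = 4*pi*R^2*sigma*T^4 = 4*pi*(6.595236e+10)^2 * 5.67e-8 * 27739^4 = 1.834918615e+33 W. L/L_sun = 1.834918615e+33 / 3.828e26 = 4.793e+06

4.793e+06 L_sun


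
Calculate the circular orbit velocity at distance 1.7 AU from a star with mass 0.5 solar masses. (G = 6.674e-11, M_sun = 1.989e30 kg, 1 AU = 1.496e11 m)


v = sqrt(GM/r) = sqrt(6.674e-11 * 9.945e+29 / 2.543e+11) = 16154.9358

16154.9358 m/s


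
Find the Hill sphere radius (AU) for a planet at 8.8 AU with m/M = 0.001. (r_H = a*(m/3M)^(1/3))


r_H = a * (m/3M)^(1/3) = 8.8 * (0.001/3)^(1/3) = 0.6102

0.6102 AU


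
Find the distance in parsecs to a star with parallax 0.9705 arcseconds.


d = 1/p = 1/0.9705 = 1.0304

1.0304 pc


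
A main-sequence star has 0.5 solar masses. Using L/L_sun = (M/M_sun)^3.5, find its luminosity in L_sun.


L/L_sun = (M/M_sun)^3.5 = 0.5^3.5 = 0.0884

0.0884 L_sun


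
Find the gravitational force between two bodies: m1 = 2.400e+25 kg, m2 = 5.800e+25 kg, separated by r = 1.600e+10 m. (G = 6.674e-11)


F = G*m1*m2/r^2 = 6.674e-11 * 2.400e+25 * 5.800e+25 / (1.600e+10)^2 = 6.674e-11 * 1.392e+51 / 2.560e+20 = 3.629e+20

3.629e+20 N


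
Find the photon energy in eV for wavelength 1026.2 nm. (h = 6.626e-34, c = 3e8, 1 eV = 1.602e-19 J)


E = hc/lambda = 6.626e-34 * 3e8 / 1.026e-06 = 1.937e-19 J = 1.2091 eV

1.2091 eV


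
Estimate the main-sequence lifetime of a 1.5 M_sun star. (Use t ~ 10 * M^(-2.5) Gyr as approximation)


t = 10 * M^(-2.5) = 10 * 1.5^(-2.5) = 3.6289

3.6289 Gyr


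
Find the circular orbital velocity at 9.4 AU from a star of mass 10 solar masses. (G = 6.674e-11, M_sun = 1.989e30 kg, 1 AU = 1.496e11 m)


v = sqrt(GM/r) = sqrt(6.674e-11 * 1.989e+31 / 1.406e+12) = 30724.2131

30724.2131 m/s


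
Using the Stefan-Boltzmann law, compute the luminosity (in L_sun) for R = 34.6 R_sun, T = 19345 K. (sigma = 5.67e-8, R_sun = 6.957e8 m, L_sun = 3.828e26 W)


R = 34.6 * 6.957e8 m = 2.407122e+10 m. L = 4*pi*R^2*sigma*T^4 = 4*pi*(2.407122e+10)^2 * 5.67e-8 * 19345^4 = 5.781813295e+31 W. L/L_sun = 5.781813295e+31 / 3.828e26 = 151040.0547

151040.0547 L_sun


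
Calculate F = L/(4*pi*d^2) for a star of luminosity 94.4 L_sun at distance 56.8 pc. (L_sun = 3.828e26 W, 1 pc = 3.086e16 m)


F = L / (4*pi*d^2) = 3.614e+28 / (4*pi*(1.753e+18)^2) = 9.359e-10

9.359e-10 W/m^2


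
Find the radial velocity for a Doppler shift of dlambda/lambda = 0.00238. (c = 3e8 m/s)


v = (dlambda/lambda) * c = 0.00238 * 3e8 = 714000.0

714000.0 m/s


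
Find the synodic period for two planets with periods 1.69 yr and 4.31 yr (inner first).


1/P_syn = |1/P1 - 1/P2| = |1/1.69 - 1/4.31| => P_syn = 2.7801

2.7801 years


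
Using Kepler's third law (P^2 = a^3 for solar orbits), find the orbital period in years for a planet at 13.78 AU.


P = a^(3/2) = 13.78^1.5 = 51.1533

51.1533 years


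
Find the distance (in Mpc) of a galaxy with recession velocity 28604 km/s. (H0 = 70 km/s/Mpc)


d = v / H0 = 28604 / 70 = 408.6286

408.6286 Mpc


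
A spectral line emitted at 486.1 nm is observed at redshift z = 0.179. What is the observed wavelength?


lam_obs = lam_emit * (1 + z) = 486.1 * (1 + 0.179) = 573.1119

573.1119 nm


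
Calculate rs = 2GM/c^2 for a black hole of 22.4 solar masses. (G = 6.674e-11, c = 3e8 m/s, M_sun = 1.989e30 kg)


M = 22.4 * 1.989e30 kg = 4.45536e+31 kg. rs = 2GM/c^2 = 2 * 6.674e-11 * 4.45536e+31 / (3e8)^2 = 66077.9392

66077.9392 m


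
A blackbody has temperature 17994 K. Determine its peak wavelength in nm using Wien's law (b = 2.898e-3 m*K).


lam_max = b / T = 2.898e-3 / 17994 = 1.611e-07 m = 161.0537 nm

161.0537 nm


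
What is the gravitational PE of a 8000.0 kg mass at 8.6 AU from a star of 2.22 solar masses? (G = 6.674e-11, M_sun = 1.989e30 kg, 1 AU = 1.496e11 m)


M = 2.22 * 1.989e30 kg = 4.41558e+30 kg; r = 8.6 AU * 1.496e11 m/AU = 1.28656e+12 m. U = -GM*m/r = -(6.674e-11 * 4.41558e+30 * 8000.0) / 1.28656e+12 = -1.832e+12

-1.832e+12 J


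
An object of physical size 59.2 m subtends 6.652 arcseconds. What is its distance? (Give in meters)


D = size / theta_rad, theta_rad = 6.652 * pi/(180*3600) = 3.225e-05, D = 1.836e+06

1.836e+06 m


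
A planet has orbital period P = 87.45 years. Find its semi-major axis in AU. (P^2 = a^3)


a = P^(2/3) = 87.45^(2/3) = 19.7018

19.7018 AU


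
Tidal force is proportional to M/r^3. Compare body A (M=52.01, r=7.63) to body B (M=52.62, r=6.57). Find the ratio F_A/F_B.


Ratio = (M1/r1^3) / (M2/r2^3) = (52.01/7.63^3) / (52.62/6.57^3) = 0.631

0.631


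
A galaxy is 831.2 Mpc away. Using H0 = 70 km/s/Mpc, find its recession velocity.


v = H0 * d = 70 * 831.2 = 58184.0

58184.0 km/s


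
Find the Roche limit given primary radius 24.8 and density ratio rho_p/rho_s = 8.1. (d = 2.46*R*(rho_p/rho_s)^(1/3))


d_Roche = 2.46 * 24.8 * 8.1^(1/3) = 122.5223

122.5223


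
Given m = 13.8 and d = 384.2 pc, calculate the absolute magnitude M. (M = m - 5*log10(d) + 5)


M = m - 5*log10(d) + 5 = 13.8 - 5*log10(384.2) + 5 = 5.8772

5.8772


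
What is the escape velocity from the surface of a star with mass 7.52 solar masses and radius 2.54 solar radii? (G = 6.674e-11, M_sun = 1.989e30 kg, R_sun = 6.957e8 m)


M = 7.52 * 1.989e30 kg = 1.495728e+31 kg; R = 2.54 * 6.957e8 m = 1.767078e+09 m. v_esc = sqrt(2GM/R) = sqrt(2 * 6.674e-11 * 1.495728e+31 / 1.767078e+09) = 1.063e+06

1.063e+06 m/s


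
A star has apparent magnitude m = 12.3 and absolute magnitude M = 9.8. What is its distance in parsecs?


d = 10^((m - M + 5)/5) = 10^((12.3 - 9.8 + 5)/5) = 31.6228

31.6228 pc


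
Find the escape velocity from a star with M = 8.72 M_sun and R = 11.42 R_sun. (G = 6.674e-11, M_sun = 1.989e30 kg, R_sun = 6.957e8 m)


M = 8.72 * 1.989e30 kg = 1.734408e+31 kg; R = 11.42 * 6.957e8 m = 7.944894e+09 m. v_esc = sqrt(2GM/R) = sqrt(2 * 6.674e-11 * 1.734408e+31 / 7.944894e+09) = 539808.451

539808.451 m/s


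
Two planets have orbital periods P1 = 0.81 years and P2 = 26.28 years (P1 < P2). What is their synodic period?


1/P_syn = |1/P1 - 1/P2| = |1/0.81 - 1/26.28| => P_syn = 0.8358

0.8358 years


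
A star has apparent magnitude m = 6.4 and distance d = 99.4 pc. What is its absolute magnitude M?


M = m - 5*log10(d) + 5 = 6.4 - 5*log10(99.4) + 5 = 1.4131

1.4131


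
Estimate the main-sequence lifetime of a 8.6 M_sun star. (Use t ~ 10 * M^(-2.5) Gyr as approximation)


t = 10 * M^(-2.5) = 10 * 8.6^(-2.5) = 0.0461

0.0461 Gyr


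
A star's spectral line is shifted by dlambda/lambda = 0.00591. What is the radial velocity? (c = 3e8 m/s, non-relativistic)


v = (dlambda/lambda) * c = 0.00591 * 3e8 = 1.773e+06

1.773e+06 m/s


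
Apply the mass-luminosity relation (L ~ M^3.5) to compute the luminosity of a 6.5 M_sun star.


L/L_sun = (M/M_sun)^3.5 = 6.5^3.5 = 700.1591

700.1591 L_sun


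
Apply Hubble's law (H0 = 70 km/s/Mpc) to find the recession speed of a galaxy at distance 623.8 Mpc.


v = H0 * d = 70 * 623.8 = 43666.0

43666.0 km/s


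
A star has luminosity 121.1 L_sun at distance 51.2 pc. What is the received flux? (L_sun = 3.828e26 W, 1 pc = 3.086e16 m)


F = L / (4*pi*d^2) = 4.636e+28 / (4*pi*(1.580e+18)^2) = 1.478e-09

1.478e-09 W/m^2


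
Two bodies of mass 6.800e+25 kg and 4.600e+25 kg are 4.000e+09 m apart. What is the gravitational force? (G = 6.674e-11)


F = G*m1*m2/r^2 = 6.674e-11 * 6.800e+25 * 4.600e+25 / (4.000e+09)^2 = 6.674e-11 * 3.128e+51 / 1.600e+19 = 1.305e+22

1.305e+22 N


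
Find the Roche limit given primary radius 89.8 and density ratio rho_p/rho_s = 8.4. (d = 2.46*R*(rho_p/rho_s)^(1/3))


d_Roche = 2.46 * 89.8 * 8.4^(1/3) = 449.0602

449.0602


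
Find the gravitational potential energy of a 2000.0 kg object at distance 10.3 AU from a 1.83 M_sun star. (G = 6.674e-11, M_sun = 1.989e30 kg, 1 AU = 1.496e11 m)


M = 1.83 * 1.989e30 kg = 3.63987e+30 kg; r = 10.3 AU * 1.496e11 m/AU = 1.54088e+12 m. U = -GM*m/r = -(6.674e-11 * 3.63987e+30 * 2000.0) / 1.54088e+12 = -3.153e+11

-3.153e+11 J


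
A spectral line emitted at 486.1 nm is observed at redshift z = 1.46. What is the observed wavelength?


lam_obs = lam_emit * (1 + z) = 486.1 * (1 + 1.46) = 1195.806

1195.806 nm


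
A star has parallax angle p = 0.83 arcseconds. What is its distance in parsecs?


d = 1/p = 1/0.83 = 1.2048

1.2048 pc


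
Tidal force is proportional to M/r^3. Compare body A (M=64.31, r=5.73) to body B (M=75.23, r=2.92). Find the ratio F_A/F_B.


Ratio = (M1/r1^3) / (M2/r2^3) = (64.31/5.73^3) / (75.23/2.92^3) = 0.1131

0.1131


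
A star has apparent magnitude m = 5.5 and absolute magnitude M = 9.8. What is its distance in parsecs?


d = 10^((m - M + 5)/5) = 10^((5.5 - 9.8 + 5)/5) = 1.3804

1.3804 pc


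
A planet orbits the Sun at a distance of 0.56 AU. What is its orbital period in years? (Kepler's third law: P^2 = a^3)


P = a^(3/2) = 0.56^1.5 = 0.4191

0.4191 years


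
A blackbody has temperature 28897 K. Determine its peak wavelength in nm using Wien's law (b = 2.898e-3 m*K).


lam_max = b / T = 2.898e-3 / 28897 = 1.003e-07 m = 100.2872 nm

100.2872 nm
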